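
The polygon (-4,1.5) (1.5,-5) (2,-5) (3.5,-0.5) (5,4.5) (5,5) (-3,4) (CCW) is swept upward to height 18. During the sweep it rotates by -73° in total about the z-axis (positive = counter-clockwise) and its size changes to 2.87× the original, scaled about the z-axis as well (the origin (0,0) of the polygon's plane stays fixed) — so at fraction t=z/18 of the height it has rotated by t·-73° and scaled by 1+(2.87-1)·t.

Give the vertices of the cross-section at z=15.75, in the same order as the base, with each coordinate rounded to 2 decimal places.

t = z/height = 15.75/18 = 0.875
s = 1 + (scale-1)·z/height = 1 + (2.87-1)·15.75/18 = 2.636250
θ = twist·z/height = -73°·15.75/18 = -63.8750° = -1.114829 rad
cos θ = 0.440331, sin θ = -0.897836 (intermediates below are computed at full precision and shown rounded to 5 d.p.)
v1: (-4,1.5) → rotate → (-0.41457,4.25184) → ×s → (-1.09291,11.20891) → (-1.09,11.21)
v2: (1.5,-5) → rotate → (-3.82868,-3.54841) → ×s → (-10.09336,-9.35449) → (-10.09,-9.35)
v3: (2,-5) → rotate → (-3.60852,-3.99733) → ×s → (-9.51295,-10.53795) → (-9.51,-10.54)
v4: (3.5,-0.5) → rotate → (1.09224,-3.36259) → ×s → (2.87942,-8.86463) → (2.88,-8.86)
v5: (5,4.5) → rotate → (6.24191,-2.50769) → ×s → (16.45525,-6.61089) → (16.46,-6.61)
v6: (5,5) → rotate → (6.69083,-2.28752) → ×s → (17.63871,-6.03048) → (17.64,-6.03)
v7: (-3,4) → rotate → (2.27035,4.45483) → ×s → (5.98521,11.74405) → (5.99,11.74)

Cross-section at z=15.75: (-1.09,11.21) (-10.09,-9.35) (-9.51,-10.54) (2.88,-8.86) (16.46,-6.61) (17.64,-6.03) (5.99,11.74)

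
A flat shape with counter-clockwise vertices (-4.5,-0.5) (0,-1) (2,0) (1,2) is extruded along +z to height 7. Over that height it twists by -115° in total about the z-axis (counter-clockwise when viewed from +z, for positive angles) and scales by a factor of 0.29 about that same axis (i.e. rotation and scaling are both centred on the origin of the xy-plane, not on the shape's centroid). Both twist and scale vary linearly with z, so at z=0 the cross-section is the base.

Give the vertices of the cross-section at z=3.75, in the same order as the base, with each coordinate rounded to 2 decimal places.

Cross-section at z=3.75: (-1.60,2.31) (-0.55,-0.29) (0.59,-1.09) (1.38,0.04)

t = z/height = 3.75/7 = 0.535714
s = 1 + (scale-1)·z/height = 1 + (0.29-1)·3.75/7 = 0.619643
θ = twist·z/height = -115°·3.75/7 = -61.6071° = -1.075247 rad
cos θ = 0.475515, sin θ = -0.879708 (intermediates below are computed at full precision and shown rounded to 5 d.p.)
v1: (-4.5,-0.5) → rotate → (-2.57967,3.72093) → ×s → (-1.59847,2.30565) → (-1.60,2.31)
v2: (0,-1) → rotate → (-0.87971,-0.47551) → ×s → (-0.54510,-0.29465) → (-0.55,-0.29)
v3: (2,0) → rotate → (0.95103,-1.75942) → ×s → (0.58930,-1.09021) → (0.59,-1.09)
v4: (1,2) → rotate → (2.23493,0.07132) → ×s → (1.38486,0.04419) → (1.38,0.04)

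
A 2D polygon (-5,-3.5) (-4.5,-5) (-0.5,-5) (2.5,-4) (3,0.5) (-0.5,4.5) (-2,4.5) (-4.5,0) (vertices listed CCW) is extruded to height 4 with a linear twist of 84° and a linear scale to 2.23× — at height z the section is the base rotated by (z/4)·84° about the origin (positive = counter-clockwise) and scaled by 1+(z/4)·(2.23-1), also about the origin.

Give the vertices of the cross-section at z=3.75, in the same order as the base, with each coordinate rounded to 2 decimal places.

Cross-section at z=3.75: (5.29,-12.03) (8.67,-11.60) (10.35,-3.16) (9.50,3.60) (0.20,6.55) (-9.71,0.83) (-10.34,-2.33) (-1.89,-9.50)

t = z/height = 3.75/4 = 0.9375
s = 1 + (scale-1)·z/height = 1 + (2.23-1)·3.75/4 = 2.153125
θ = twist·z/height = 84°·3.75/4 = 78.7500° = 1.374447 rad
cos θ = 0.195090, sin θ = 0.980785 (intermediates below are computed at full precision and shown rounded to 5 d.p.)
v1: (-5,-3.5) → rotate → (2.45730,-5.58674) → ×s → (5.29087,-12.02896) → (5.29,-12.03)
v2: (-4.5,-5) → rotate → (4.02602,-5.38899) → ×s → (8.66852,-11.60316) → (8.67,-11.60)
v3: (-0.5,-5) → rotate → (4.80638,-1.46584) → ×s → (10.34874,-3.15615) → (10.35,-3.16)
v4: (2.5,-4) → rotate → (4.41087,1.67160) → ×s → (9.49715,3.59917) → (9.50,3.60)
v5: (3,0.5) → rotate → (0.09488,3.03990) → ×s → (0.20428,6.54529) → (0.20,6.55)
v6: (-0.5,4.5) → rotate → (-4.51108,0.38751) → ×s → (-9.71292,0.83437) → (-9.71,0.83)
v7: (-2,4.5) → rotate → (-4.80371,-1.08366) → ×s → (-10.34300,-2.33326) → (-10.34,-2.33)
v8: (-4.5,0) → rotate → (-0.87791,-4.41353) → ×s → (-1.89024,-9.50289) → (-1.89,-9.50)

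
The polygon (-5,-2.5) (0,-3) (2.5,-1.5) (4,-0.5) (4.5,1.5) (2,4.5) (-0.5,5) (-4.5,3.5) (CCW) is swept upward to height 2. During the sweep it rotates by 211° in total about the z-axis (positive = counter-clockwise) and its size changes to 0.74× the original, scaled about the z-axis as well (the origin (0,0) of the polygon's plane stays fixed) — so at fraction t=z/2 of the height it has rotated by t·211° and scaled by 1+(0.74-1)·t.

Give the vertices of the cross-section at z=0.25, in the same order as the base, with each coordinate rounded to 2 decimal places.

Cross-section at z=0.25: (-3.26,-4.32) (1.29,-2.60) (2.81,-0.23) (3.68,1.29) (3.26,3.23) (-0.20,4.76) (-2.58,4.12) (-5.40,1.10)

t = z/height = 0.25/2 = 0.125
s = 1 + (scale-1)·z/height = 1 + (0.74-1)·0.25/2 = 0.967500
θ = twist·z/height = 211°·0.25/2 = 26.3750° = 0.460331 rad
cos θ = 0.895906, sin θ = 0.444244 (intermediates below are computed at full precision and shown rounded to 5 d.p.)
v1: (-5,-2.5) → rotate → (-3.36892,-4.46099) → ×s → (-3.25943,-4.31600) → (-3.26,-4.32)
v2: (0,-3) → rotate → (1.33273,-2.68772) → ×s → (1.28942,-2.60037) → (1.29,-2.60)
v3: (2.5,-1.5) → rotate → (2.90613,-0.23325) → ×s → (2.81168,-0.22567) → (2.81,-0.23)
v4: (4,-0.5) → rotate → (3.80574,1.32902) → ×s → (3.68206,1.28583) → (3.68,1.29)
v5: (4.5,1.5) → rotate → (3.36521,3.34296) → ×s → (3.25584,3.23431) → (3.26,3.23)
v6: (2,4.5) → rotate → (-0.20729,4.92006) → ×s → (-0.20055,4.76016) → (-0.20,4.76)
v7: (-0.5,5) → rotate → (-2.66917,4.25741) → ×s → (-2.58243,4.11904) → (-2.58,4.12)
v8: (-4.5,3.5) → rotate → (-5.58643,1.13657) → ×s → (-5.40487,1.09963) → (-5.40,1.10)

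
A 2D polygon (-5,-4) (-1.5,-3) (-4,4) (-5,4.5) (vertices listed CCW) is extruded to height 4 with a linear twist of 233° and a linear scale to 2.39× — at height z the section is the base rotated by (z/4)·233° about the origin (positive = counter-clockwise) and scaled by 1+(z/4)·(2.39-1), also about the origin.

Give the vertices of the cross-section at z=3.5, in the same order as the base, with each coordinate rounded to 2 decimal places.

t = z/height = 3.5/4 = 0.875
s = 1 + (scale-1)·z/height = 1 + (2.39-1)·3.5/4 = 2.216250
θ = twist·z/height = 233°·3.5/4 = 203.8750° = 3.558290 rad
cos θ = -0.914431, sin θ = -0.404743 (intermediates below are computed at full precision and shown rounded to 5 d.p.)
v1: (-5,-4) → rotate → (2.95318,5.68144) → ×s → (6.54499,12.59148) → (6.54,12.59)
v2: (-1.5,-3) → rotate → (0.15742,3.35041) → ×s → (0.34888,7.42534) → (0.35,7.43)
v3: (-4,4) → rotate → (5.27669,-2.03875) → ×s → (11.69447,-4.51838) → (11.69,-4.52)
v4: (-5,4.5) → rotate → (6.39350,-2.09122) → ×s → (14.16958,-4.63468) → (14.17,-4.63)

Cross-section at z=3.5: (6.54,12.59) (0.35,7.43) (11.69,-4.52) (14.17,-4.63)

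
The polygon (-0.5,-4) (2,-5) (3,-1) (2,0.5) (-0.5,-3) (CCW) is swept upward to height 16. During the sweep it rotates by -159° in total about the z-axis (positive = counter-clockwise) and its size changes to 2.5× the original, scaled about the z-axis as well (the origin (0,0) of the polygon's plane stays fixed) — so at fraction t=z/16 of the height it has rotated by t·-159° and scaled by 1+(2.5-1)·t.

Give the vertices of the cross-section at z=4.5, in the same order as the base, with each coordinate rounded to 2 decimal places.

Cross-section at z=4.5: (-4.51,-3.54) (-2.98,-7.05) (2.03,-4.01) (2.52,-1.50) (-3.51,-2.53)

t = z/height = 4.5/16 = 0.28125
s = 1 + (scale-1)·z/height = 1 + (2.5-1)·4.5/16 = 1.421875
θ = twist·z/height = -159°·4.5/16 = -44.7188° = -0.780489 rad
cos θ = 0.710569, sin θ = -0.703627 (intermediates below are computed at full precision and shown rounded to 5 d.p.)
v1: (-0.5,-4) → rotate → (-3.16979,-2.49046) → ×s → (-4.50705,-3.54113) → (-4.51,-3.54)
v2: (2,-5) → rotate → (-2.09700,-4.96010) → ×s → (-2.98167,-7.05264) → (-2.98,-7.05)
v3: (3,-1) → rotate → (1.42808,-2.82145) → ×s → (2.03055,-4.01175) → (2.03,-4.01)
v4: (2,0.5) → rotate → (1.77295,-1.05197) → ×s → (2.52092,-1.49577) → (2.52,-1.50)
v5: (-0.5,-3) → rotate → (-2.46617,-1.77989) → ×s → (-3.50658,-2.53079) → (-3.51,-2.53)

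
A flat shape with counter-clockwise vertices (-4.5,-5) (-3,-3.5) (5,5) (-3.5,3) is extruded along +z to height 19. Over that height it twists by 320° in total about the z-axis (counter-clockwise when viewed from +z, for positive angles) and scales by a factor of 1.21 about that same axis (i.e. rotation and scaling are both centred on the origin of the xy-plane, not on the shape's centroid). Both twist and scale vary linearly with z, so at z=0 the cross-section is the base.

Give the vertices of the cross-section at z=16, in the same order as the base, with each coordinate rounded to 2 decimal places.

Cross-section at z=16: (-5.84,5.35) (-4.09,3.57) (5.83,-5.94) (3.57,4.09)

t = z/height = 16/19 = 0.842105
s = 1 + (scale-1)·z/height = 1 + (1.21-1)·16/19 = 1.176842
θ = twist·z/height = 320°·16/19 = 269.4737° = 4.703203 rad
cos θ = -0.009186, sin θ = -0.999958 (intermediates below are computed at full precision and shown rounded to 5 d.p.)
v1: (-4.5,-5) → rotate → (-4.95845,4.54574) → ×s → (-5.83532,5.34962) → (-5.84,5.35)
v2: (-3,-3.5) → rotate → (-3.47229,3.03202) → ×s → (-4.08634,3.56821) → (-4.09,3.57)
v3: (5,5) → rotate → (4.95386,-5.04572) → ×s → (5.82991,-5.93801) → (5.83,-5.94)
v4: (-3.5,3) → rotate → (3.03202,3.47229) → ×s → (3.56821,4.08634) → (3.57,4.09)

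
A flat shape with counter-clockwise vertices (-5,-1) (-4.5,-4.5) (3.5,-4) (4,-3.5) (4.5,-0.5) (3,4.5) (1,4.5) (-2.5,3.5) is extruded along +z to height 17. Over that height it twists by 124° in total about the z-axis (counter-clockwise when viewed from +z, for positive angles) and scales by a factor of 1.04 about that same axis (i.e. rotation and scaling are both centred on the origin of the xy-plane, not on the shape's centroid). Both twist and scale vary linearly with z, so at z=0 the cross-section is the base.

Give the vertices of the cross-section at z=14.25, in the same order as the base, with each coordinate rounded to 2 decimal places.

t = z/height = 14.25/17 = 0.838235
s = 1 + (scale-1)·z/height = 1 + (1.04-1)·14.25/17 = 1.033529
θ = twist·z/height = 124°·14.25/17 = 103.9412° = 1.814116 rad
cos θ = -0.240926, sin θ = 0.970544 (intermediates below are computed at full precision and shown rounded to 5 d.p.)
v1: (-5,-1) → rotate → (2.17517,-4.61179) → ×s → (2.24810,-4.76642) → (2.25,-4.77)
v2: (-4.5,-4.5) → rotate → (5.45161,-3.28328) → ×s → (5.63440,-3.39337) → (5.63,-3.39)
v3: (3.5,-4) → rotate → (3.03893,4.36060) → ×s → (3.14083,4.50681) → (3.14,4.51)
v4: (4,-3.5) → rotate → (2.43320,4.72541) → ×s → (2.51478,4.88385) → (2.51,4.88)
v5: (4.5,-0.5) → rotate → (-0.59889,4.48791) → ×s → (-0.61897,4.63839) → (-0.62,4.64)
v6: (3,4.5) → rotate → (-5.09022,1.82747) → ×s → (-5.26090,1.88874) → (-5.26,1.89)
v7: (1,4.5) → rotate → (-4.60837,-0.11362) → ×s → (-4.76289,-0.11743) → (-4.76,-0.12)
v8: (-2.5,3.5) → rotate → (-2.79459,-3.26960) → ×s → (-2.88829,-3.37923) → (-2.89,-3.38)

Cross-section at z=14.25: (2.25,-4.77) (5.63,-3.39) (3.14,4.51) (2.51,4.88) (-0.62,4.64) (-5.26,1.89) (-4.76,-0.12) (-2.89,-3.38)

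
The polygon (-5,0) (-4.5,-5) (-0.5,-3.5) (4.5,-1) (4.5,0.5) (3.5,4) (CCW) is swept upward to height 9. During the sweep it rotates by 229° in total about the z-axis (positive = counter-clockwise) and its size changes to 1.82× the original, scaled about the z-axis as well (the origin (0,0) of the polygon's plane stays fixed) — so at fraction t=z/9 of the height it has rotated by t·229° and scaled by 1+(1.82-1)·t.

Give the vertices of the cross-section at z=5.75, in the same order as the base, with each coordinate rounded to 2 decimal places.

t = z/height = 5.75/9 = 0.638889
s = 1 + (scale-1)·z/height = 1 + (1.82-1)·5.75/9 = 1.523889
θ = twist·z/height = 229°·5.75/9 = 146.3056° = 2.553514 rad
cos θ = -0.832008, sin θ = 0.554764 (intermediates below are computed at full precision and shown rounded to 5 d.p.)
v1: (-5,0) → rotate → (4.16004,-2.77382) → ×s → (6.33944,-4.22699) → (6.34,-4.23)
v2: (-4.5,-5) → rotate → (6.51785,1.66360) → ×s → (9.93249,2.53515) → (9.93,2.54)
v3: (-0.5,-3.5) → rotate → (2.35768,2.63465) → ×s → (3.59284,4.01491) → (3.59,4.01)
v4: (4.5,-1) → rotate → (-3.18927,3.32844) → ×s → (-4.86010,5.07218) → (-4.86,5.07)
v5: (4.5,0.5) → rotate → (-4.02142,2.08043) → ×s → (-6.12819,3.17035) → (-6.13,3.17)
v6: (3.5,4) → rotate → (-5.13108,-1.38636) → ×s → (-7.81920,-2.11266) → (-7.82,-2.11)

Cross-section at z=5.75: (6.34,-4.23) (9.93,2.54) (3.59,4.01) (-4.86,5.07) (-6.13,3.17) (-7.82,-2.11)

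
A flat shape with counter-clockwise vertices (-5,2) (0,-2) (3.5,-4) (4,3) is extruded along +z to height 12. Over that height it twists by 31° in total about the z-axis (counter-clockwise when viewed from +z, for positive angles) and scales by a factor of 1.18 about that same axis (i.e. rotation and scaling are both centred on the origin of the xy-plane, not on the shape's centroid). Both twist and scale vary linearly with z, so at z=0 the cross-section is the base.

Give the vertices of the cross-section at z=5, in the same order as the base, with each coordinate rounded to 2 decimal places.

Cross-section at z=5: (-5.72,0.89) (0.48,-2.10) (4.63,-3.35) (3.47,4.10)

t = z/height = 5/12 = 0.416667
s = 1 + (scale-1)·z/height = 1 + (1.18-1)·5/12 = 1.075000
θ = twist·z/height = 31°·5/12 = 12.9167° = 0.225438 rad
cos θ = 0.974696, sin θ = 0.223534 (intermediates below are computed at full precision and shown rounded to 5 d.p.)
v1: (-5,2) → rotate → (-5.32055,0.83172) → ×s → (-5.71959,0.89410) → (-5.72,0.89)
v2: (0,-2) → rotate → (0.44707,-1.94939) → ×s → (0.48060,-2.09560) → (0.48,-2.10)
v3: (3.5,-4) → rotate → (4.30557,-3.11642) → ×s → (4.62849,-3.35015) → (4.63,-3.35)
v4: (4,3) → rotate → (3.22818,3.81822) → ×s → (3.47030,4.10459) → (3.47,4.10)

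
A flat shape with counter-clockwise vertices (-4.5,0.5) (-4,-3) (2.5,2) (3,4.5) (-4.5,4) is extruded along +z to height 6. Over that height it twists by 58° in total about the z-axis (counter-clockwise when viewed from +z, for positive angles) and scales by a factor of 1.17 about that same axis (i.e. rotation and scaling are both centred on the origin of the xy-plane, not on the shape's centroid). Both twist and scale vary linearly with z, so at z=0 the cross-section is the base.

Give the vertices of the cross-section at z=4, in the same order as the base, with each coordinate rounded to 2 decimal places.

Cross-section at z=4: (-4.26,-2.70) (-1.39,-5.39) (0.78,3.48) (-0.52,6.00) (-6.69,0.35)

t = z/height = 4/6 = 0.666667
s = 1 + (scale-1)·z/height = 1 + (1.17-1)·4/6 = 1.113333
θ = twist·z/height = 58°·4/6 = 38.6667° = 0.674861 rad
cos θ = 0.780794, sin θ = 0.624789 (intermediates below are computed at full precision and shown rounded to 5 d.p.)
v1: (-4.5,0.5) → rotate → (-3.82597,-2.42115) → ×s → (-4.25958,-2.69555) → (-4.26,-2.70)
v2: (-4,-3) → rotate → (-1.24881,-4.84154) → ×s → (-1.39034,-5.39024) → (-1.39,-5.39)
v3: (2.5,2) → rotate → (0.70241,3.12356) → ×s → (0.78201,3.47756) → (0.78,3.48)
v4: (3,4.5) → rotate → (-0.46917,5.38794) → ×s → (-0.52234,5.99857) → (-0.52,6.00)
v5: (-4.5,4) → rotate → (-6.01273,0.31163) → ×s → (-6.69417,0.34695) → (-6.69,0.35)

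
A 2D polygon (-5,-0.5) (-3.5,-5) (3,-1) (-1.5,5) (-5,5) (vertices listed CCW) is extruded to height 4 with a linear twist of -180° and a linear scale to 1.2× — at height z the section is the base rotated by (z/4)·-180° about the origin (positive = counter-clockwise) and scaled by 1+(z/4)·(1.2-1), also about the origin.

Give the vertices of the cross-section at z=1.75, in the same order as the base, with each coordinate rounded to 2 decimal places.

Cross-section at z=1.75: (-1.59,5.23) (-6.08,2.67) (-0.43,-3.41) (5.01,2.66) (4.27,6.39)

t = z/height = 1.75/4 = 0.4375
s = 1 + (scale-1)·z/height = 1 + (1.2-1)·1.75/4 = 1.087500
θ = twist·z/height = -180°·1.75/4 = -78.7500° = -1.374447 rad
cos θ = 0.195090, sin θ = -0.980785 (intermediates below are computed at full precision and shown rounded to 5 d.p.)
v1: (-5,-0.5) → rotate → (-1.46584,4.80638) → ×s → (-1.59411,5.22694) → (-1.59,5.23)
v2: (-3.5,-5) → rotate → (-5.58674,2.45730) → ×s → (-6.07558,2.67231) → (-6.08,2.67)
v3: (3,-1) → rotate → (-0.39551,-3.13745) → ×s → (-0.43012,-3.41197) → (-0.43,-3.41)
v4: (-1.5,5) → rotate → (4.61129,2.44663) → ×s → (5.01478,2.66071) → (5.01,2.66)
v5: (-5,5) → rotate → (3.92847,5.87938) → ×s → (4.27222,6.39382) → (4.27,6.39)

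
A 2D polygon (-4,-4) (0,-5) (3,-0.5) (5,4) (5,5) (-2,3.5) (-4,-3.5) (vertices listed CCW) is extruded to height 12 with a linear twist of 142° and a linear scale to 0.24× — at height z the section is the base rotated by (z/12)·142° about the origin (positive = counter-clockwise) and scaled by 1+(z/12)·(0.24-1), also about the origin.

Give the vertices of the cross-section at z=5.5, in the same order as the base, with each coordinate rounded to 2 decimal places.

t = z/height = 5.5/12 = 0.458333
s = 1 + (scale-1)·z/height = 1 + (0.24-1)·5.5/12 = 0.651667
θ = twist·z/height = 142°·5.5/12 = 65.0833° = 1.135918 rad
cos θ = 0.421300, sin θ = 0.906922 (intermediates below are computed at full precision and shown rounded to 5 d.p.)
v1: (-4,-4) → rotate → (1.94249,-5.31288) → ×s → (1.26585,-3.46223) → (1.27,-3.46)
v2: (0,-5) → rotate → (4.53461,-2.10650) → ×s → (2.95505,-1.37273) → (2.96,-1.37)
v3: (3,-0.5) → rotate → (1.71736,2.51011) → ×s → (1.11915,1.63576) → (1.12,1.64)
v4: (5,4) → rotate → (-1.52119,6.21981) → ×s → (-0.99131,4.05324) → (-0.99,4.05)
v5: (5,5) → rotate → (-2.42811,6.64111) → ×s → (-1.58232,4.32779) → (-1.58,4.33)
v6: (-2,3.5) → rotate → (-4.01682,-0.33929) → ×s → (-2.61763,-0.22111) → (-2.62,-0.22)
v7: (-4,-3.5) → rotate → (1.48903,-5.10223) → ×s → (0.97035,-3.32496) → (0.97,-3.32)

Cross-section at z=5.5: (1.27,-3.46) (2.96,-1.37) (1.12,1.64) (-0.99,4.05) (-1.58,4.33) (-2.62,-0.22) (0.97,-3.32)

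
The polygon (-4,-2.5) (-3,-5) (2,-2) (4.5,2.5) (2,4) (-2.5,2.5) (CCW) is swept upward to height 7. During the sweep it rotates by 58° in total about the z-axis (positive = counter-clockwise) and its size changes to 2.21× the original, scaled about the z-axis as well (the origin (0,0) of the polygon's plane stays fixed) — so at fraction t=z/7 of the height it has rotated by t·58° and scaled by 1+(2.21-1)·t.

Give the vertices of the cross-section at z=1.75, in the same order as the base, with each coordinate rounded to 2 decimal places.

Cross-section at z=1.75: (-4.23,-4.46) (-2.15,-7.28) (3.17,-1.87) (4.86,4.62) (1.22,5.70) (-3.97,2.34)

t = z/height = 1.75/7 = 0.25
s = 1 + (scale-1)·z/height = 1 + (2.21-1)·1.75/7 = 1.302500
θ = twist·z/height = 58°·1.75/7 = 14.5000° = 0.253073 rad
cos θ = 0.968148, sin θ = 0.250380 (intermediates below are computed at full precision and shown rounded to 5 d.p.)
v1: (-4,-2.5) → rotate → (-3.24664,-3.42189) → ×s → (-4.22875,-4.45701) → (-4.23,-4.46)
v2: (-3,-5) → rotate → (-1.65254,-5.59188) → ×s → (-2.15244,-7.28342) → (-2.15,-7.28)
v3: (2,-2) → rotate → (2.43706,-1.43554) → ×s → (3.17426,-1.86978) → (3.17,-1.87)
v4: (4.5,2.5) → rotate → (3.73071,3.54708) → ×s → (4.85926,4.62007) → (4.86,4.62)
v5: (2,4) → rotate → (0.93478,4.37335) → ×s → (1.21754,5.69629) → (1.22,5.70)
v6: (-2.5,2.5) → rotate → (-3.04632,1.79442) → ×s → (-3.96783,2.33723) → (-3.97,2.34)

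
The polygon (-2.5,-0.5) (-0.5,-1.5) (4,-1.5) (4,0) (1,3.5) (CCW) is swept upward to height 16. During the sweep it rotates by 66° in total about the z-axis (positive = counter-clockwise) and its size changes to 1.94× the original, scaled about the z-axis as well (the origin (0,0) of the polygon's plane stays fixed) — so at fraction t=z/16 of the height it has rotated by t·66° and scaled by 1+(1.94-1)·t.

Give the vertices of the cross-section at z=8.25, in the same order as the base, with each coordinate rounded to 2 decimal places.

t = z/height = 8.25/16 = 0.515625
s = 1 + (scale-1)·z/height = 1 + (1.94-1)·8.25/16 = 1.484688
θ = twist·z/height = 66°·8.25/16 = 34.0313° = 0.593957 rad
cos θ = 0.828732, sin θ = 0.559645 (intermediates below are computed at full precision and shown rounded to 5 d.p.)
v1: (-2.5,-0.5) → rotate → (-1.79201,-1.81348) → ×s → (-2.66057,-2.69245) → (-2.66,-2.69)
v2: (-0.5,-1.5) → rotate → (0.42510,-1.52292) → ×s → (0.63114,-2.26106) → (0.63,-2.26)
v3: (4,-1.5) → rotate → (4.15440,0.99548) → ×s → (6.16798,1.47798) → (6.17,1.48)
v4: (4,0) → rotate → (3.31493,2.23858) → ×s → (4.92163,3.32359) → (4.92,3.32)
v5: (1,3.5) → rotate → (-1.13003,3.46021) → ×s → (-1.67773,5.13733) → (-1.68,5.14)

Cross-section at z=8.25: (-2.66,-2.69) (0.63,-2.26) (6.17,1.48) (4.92,3.32) (-1.68,5.14)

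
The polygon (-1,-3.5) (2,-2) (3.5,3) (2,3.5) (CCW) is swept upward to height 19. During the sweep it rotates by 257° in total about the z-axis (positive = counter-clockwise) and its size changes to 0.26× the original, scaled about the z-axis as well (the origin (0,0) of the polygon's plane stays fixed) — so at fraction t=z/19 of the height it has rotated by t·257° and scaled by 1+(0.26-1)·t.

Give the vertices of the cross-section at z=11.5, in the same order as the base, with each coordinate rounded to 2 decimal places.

t = z/height = 11.5/19 = 0.605263
s = 1 + (scale-1)·z/height = 1 + (0.26-1)·11.5/19 = 0.552105
θ = twist·z/height = 257°·11.5/19 = 155.5526° = 2.714906 rad
cos θ = -0.910342, sin θ = 0.413857 (intermediates below are computed at full precision and shown rounded to 5 d.p.)
v1: (-1,-3.5) → rotate → (2.35884,2.77234) → ×s → (1.30233,1.53062) → (1.30,1.53)
v2: (2,-2) → rotate → (-0.99297,2.64840) → ×s → (-0.54822,1.46219) → (-0.55,1.46)
v3: (3.5,3) → rotate → (-4.42777,-1.28253) → ×s → (-2.44459,-0.70809) → (-2.44,-0.71)
v4: (2,3.5) → rotate → (-3.26918,-2.35848) → ×s → (-1.80493,-1.30213) → (-1.80,-1.30)

Cross-section at z=11.5: (1.30,1.53) (-0.55,1.46) (-2.44,-0.71) (-1.80,-1.30)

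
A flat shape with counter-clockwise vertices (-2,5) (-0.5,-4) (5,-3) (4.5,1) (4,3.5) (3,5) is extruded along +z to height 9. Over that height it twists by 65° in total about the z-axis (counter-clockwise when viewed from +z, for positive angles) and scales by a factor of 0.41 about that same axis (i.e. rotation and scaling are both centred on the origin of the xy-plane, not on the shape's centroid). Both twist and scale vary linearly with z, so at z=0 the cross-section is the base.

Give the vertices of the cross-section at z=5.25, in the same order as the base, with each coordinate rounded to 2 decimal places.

t = z/height = 5.25/9 = 0.583333
s = 1 + (scale-1)·z/height = 1 + (0.41-1)·5.25/9 = 0.655833
θ = twist·z/height = 65°·5.25/9 = 37.9167° = 0.661771 rad
cos θ = 0.788905, sin θ = 0.614515 (intermediates below are computed at full precision and shown rounded to 5 d.p.)
v1: (-2,5) → rotate → (-4.65038,2.71550) → ×s → (-3.04988,1.78091) → (-3.05,1.78)
v2: (-0.5,-4) → rotate → (2.06361,-3.46288) → ×s → (1.35338,-2.27107) → (1.35,-2.27)
v3: (5,-3) → rotate → (5.78807,0.70586) → ×s → (3.79601,0.46292) → (3.80,0.46)
v4: (4.5,1) → rotate → (2.93556,3.55422) → ×s → (1.92524,2.33098) → (1.93,2.33)
v5: (4,3.5) → rotate → (1.00482,5.21923) → ×s → (0.65899,3.42294) → (0.66,3.42)
v6: (3,5) → rotate → (-0.70586,5.78807) → ×s → (-0.46292,3.79601) → (-0.46,3.80)

Cross-section at z=5.25: (-3.05,1.78) (1.35,-2.27) (3.80,0.46) (1.93,2.33) (0.66,3.42) (-0.46,3.80)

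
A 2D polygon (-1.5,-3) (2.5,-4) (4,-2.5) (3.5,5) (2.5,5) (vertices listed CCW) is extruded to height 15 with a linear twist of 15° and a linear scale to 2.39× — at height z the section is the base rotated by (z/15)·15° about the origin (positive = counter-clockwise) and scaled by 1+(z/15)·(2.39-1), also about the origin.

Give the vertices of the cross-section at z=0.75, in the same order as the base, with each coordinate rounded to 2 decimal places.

t = z/height = 0.75/15 = 0.05
s = 1 + (scale-1)·z/height = 1 + (2.39-1)·0.75/15 = 1.069500
θ = twist·z/height = 15°·0.75/15 = 0.7500° = 0.013090 rad
cos θ = 0.999914, sin θ = 0.013090 (intermediates below are computed at full precision and shown rounded to 5 d.p.)
v1: (-1.5,-3) → rotate → (-1.46060,-3.01938) → ×s → (-1.56211,-3.22922) → (-1.56,-3.23)
v2: (2.5,-4) → rotate → (2.55214,-3.96693) → ×s → (2.72952,-4.24264) → (2.73,-4.24)
v3: (4,-2.5) → rotate → (4.03238,-2.44743) → ×s → (4.31263,-2.61752) → (4.31,-2.62)
v4: (3.5,5) → rotate → (3.43425,5.04539) → ×s → (3.67293,5.39604) → (3.67,5.40)
v5: (2.5,5) → rotate → (2.43434,5.03230) → ×s → (2.60352,5.38204) → (2.60,5.38)

Cross-section at z=0.75: (-1.56,-3.23) (2.73,-4.24) (4.31,-2.62) (3.67,5.40) (2.60,5.38)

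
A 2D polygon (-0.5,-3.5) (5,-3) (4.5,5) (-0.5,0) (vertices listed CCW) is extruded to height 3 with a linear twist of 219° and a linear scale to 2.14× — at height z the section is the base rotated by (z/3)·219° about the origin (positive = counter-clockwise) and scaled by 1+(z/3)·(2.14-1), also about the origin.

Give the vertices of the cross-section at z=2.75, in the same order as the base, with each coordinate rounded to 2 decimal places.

Cross-section at z=2.75: (-1.58,7.06) (-11.74,2.11) (-4.98,-12.82) (0.96,0.36)

t = z/height = 2.75/3 = 0.916667
s = 1 + (scale-1)·z/height = 1 + (2.14-1)·2.75/3 = 2.045000
θ = twist·z/height = 219°·2.75/3 = 200.7500° = 3.503748 rad
cos θ = -0.935135, sin θ = -0.354291 (intermediates below are computed at full precision and shown rounded to 5 d.p.)
v1: (-0.5,-3.5) → rotate → (-0.77245,3.45012) → ×s → (-1.57966,7.05549) → (-1.58,7.06)
v2: (5,-3) → rotate → (-5.73855,1.03395) → ×s → (-11.73533,2.11443) → (-11.74,2.11)
v3: (4.5,5) → rotate → (-2.43665,-6.26999) → ×s → (-4.98296,-12.82212) → (-4.98,-12.82)
v4: (-0.5,0) → rotate → (0.46757,0.17715) → ×s → (0.95618,0.36226) → (0.96,0.36)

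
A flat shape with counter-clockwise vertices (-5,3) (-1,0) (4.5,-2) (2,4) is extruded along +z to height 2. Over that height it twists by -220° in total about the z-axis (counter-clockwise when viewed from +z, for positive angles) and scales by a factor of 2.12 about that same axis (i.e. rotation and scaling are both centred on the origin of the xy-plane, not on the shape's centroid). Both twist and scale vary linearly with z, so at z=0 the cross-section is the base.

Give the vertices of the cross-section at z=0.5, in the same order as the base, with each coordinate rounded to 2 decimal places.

t = z/height = 0.5/2 = 0.25
s = 1 + (scale-1)·z/height = 1 + (2.12-1)·0.5/2 = 1.280000
θ = twist·z/height = -220°·0.5/2 = -55.0000° = -0.959931 rad
cos θ = 0.573576, sin θ = -0.819152 (intermediates below are computed at full precision and shown rounded to 5 d.p.)
v1: (-5,3) → rotate → (-0.41043,5.81649) → ×s → (-0.52535,7.44511) → (-0.53,7.45)
v2: (-1,0) → rotate → (-0.57358,0.81915) → ×s → (-0.73418,1.04851) → (-0.73,1.05)
v3: (4.5,-2) → rotate → (0.94279,-4.83334) → ×s → (1.20677,-6.18667) → (1.21,-6.19)
v4: (2,4) → rotate → (4.42376,0.65600) → ×s → (5.66241,0.83968) → (5.66,0.84)

Cross-section at z=0.5: (-0.53,7.45) (-0.73,1.05) (1.21,-6.19) (5.66,0.84)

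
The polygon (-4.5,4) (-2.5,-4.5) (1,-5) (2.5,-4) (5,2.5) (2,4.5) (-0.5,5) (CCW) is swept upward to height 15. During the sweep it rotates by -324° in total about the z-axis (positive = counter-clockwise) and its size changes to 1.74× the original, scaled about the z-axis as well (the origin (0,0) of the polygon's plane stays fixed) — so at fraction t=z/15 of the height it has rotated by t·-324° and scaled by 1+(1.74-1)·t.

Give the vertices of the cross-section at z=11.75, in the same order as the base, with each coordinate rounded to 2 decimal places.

Cross-section at z=11.75: (-4.08,-8.59) (7.93,-1.81) (7.14,3.72) (4.97,5.56) (-6.00,6.48) (-7.71,1.05) (-7.36,-2.96)

t = z/height = 11.75/15 = 0.783333
s = 1 + (scale-1)·z/height = 1 + (1.74-1)·11.75/15 = 1.579667
θ = twist·z/height = -324°·11.75/15 = -253.8000° = -4.429646 rad
cos θ = -0.278991, sin θ = 0.960294 (intermediates below are computed at full precision and shown rounded to 5 d.p.)
v1: (-4.5,4) → rotate → (-2.58571,-5.43729) → ×s → (-4.08457,-8.58910) → (-4.08,-8.59)
v2: (-2.5,-4.5) → rotate → (5.01880,-1.14527) → ×s → (7.92803,-1.80915) → (7.93,-1.81)
v3: (1,-5) → rotate → (4.52248,2.35525) → ×s → (7.14401,3.72051) → (7.14,3.72)
v4: (2.5,-4) → rotate → (3.14370,3.51670) → ×s → (4.96599,5.55521) → (4.97,5.56)
v5: (5,2.5) → rotate → (-3.79569,4.10399) → ×s → (-5.99592,6.48294) → (-6.00,6.48)
v6: (2,4.5) → rotate → (-4.87930,0.66513) → ×s → (-7.70767,1.05068) → (-7.71,1.05)
v7: (-0.5,5) → rotate → (-4.66197,-1.87510) → ×s → (-7.36436,-2.96204) → (-7.36,-2.96)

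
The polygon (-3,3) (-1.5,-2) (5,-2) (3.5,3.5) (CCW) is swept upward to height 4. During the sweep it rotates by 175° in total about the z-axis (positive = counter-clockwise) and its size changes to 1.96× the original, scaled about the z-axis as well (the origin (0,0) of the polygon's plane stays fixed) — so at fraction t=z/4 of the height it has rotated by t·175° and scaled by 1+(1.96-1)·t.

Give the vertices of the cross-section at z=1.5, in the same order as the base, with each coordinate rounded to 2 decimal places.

Cross-section at z=1.5: (-5.40,-2.03) (1.64,-2.98) (5.28,5.07) (-2.37,6.30)

t = z/height = 1.5/4 = 0.375
s = 1 + (scale-1)·z/height = 1 + (1.96-1)·1.5/4 = 1.360000
θ = twist·z/height = 175°·1.5/4 = 65.6250° = 1.145372 rad
cos θ = 0.412707, sin θ = 0.910864 (intermediates below are computed at full precision and shown rounded to 5 d.p.)
v1: (-3,3) → rotate → (-3.97071,-1.49447) → ×s → (-5.40017,-2.03248) → (-5.40,-2.03)
v2: (-1.5,-2) → rotate → (1.20267,-2.19171) → ×s → (1.63563,-2.98073) → (1.64,-2.98)
v3: (5,-2) → rotate → (3.88526,3.72891) → ×s → (5.28396,5.07131) → (5.28,5.07)
v4: (3.5,3.5) → rotate → (-1.74355,4.63250) → ×s → (-2.37123,6.30020) → (-2.37,6.30)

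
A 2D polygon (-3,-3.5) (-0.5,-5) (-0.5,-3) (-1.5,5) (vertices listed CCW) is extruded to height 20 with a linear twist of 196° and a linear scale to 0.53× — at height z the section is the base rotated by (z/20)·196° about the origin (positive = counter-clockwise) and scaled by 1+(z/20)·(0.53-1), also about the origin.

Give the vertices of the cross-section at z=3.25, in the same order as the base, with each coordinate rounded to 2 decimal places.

Cross-section at z=3.25: (-0.65,-4.21) (2.04,-4.17) (1.07,-2.60) (-3.61,3.19)

t = z/height = 3.25/20 = 0.1625
s = 1 + (scale-1)·z/height = 1 + (0.53-1)·3.25/20 = 0.923625
θ = twist·z/height = 196°·3.25/20 = 31.8500° = 0.555887 rad
cos θ = 0.849433, sin θ = 0.527697 (intermediates below are computed at full precision and shown rounded to 5 d.p.)
v1: (-3,-3.5) → rotate → (-0.70136,-4.55611) → ×s → (-0.64779,-4.20813) → (-0.65,-4.21)
v2: (-0.5,-5) → rotate → (2.21377,-4.51101) → ×s → (2.04469,-4.16648) → (2.04,-4.17)
v3: (-0.5,-3) → rotate → (1.15838,-2.81215) → ×s → (1.06990,-2.59737) → (1.07,-2.60)
v4: (-1.5,5) → rotate → (-3.91264,3.45562) → ×s → (-3.61381,3.19169) → (-3.61,3.19)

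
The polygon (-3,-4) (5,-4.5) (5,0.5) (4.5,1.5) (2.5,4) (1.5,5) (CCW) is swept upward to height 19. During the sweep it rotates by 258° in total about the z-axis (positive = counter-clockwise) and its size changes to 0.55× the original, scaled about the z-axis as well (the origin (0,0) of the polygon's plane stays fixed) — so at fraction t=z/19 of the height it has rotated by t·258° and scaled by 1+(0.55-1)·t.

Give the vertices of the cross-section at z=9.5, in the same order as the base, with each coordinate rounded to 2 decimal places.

t = z/height = 9.5/19 = 0.5
s = 1 + (scale-1)·z/height = 1 + (0.55-1)·9.5/19 = 0.775000
θ = twist·z/height = 258°·9.5/19 = 129.0000° = 2.251475 rad
cos θ = -0.629320, sin θ = 0.777146 (intermediates below are computed at full precision and shown rounded to 5 d.p.)
v1: (-3,-4) → rotate → (4.99655,0.18584) → ×s → (3.87232,0.14403) → (3.87,0.14)
v2: (5,-4.5) → rotate → (0.35055,6.71767) → ×s → (0.27168,5.20620) → (0.27,5.21)
v3: (5,0.5) → rotate → (-3.53517,3.57107) → ×s → (-2.73976,2.76758) → (-2.74,2.77)
v4: (4.5,1.5) → rotate → (-3.99766,2.55318) → ×s → (-3.09819,1.97871) → (-3.10,1.98)
v5: (2.5,4) → rotate → (-4.68188,-0.57442) → ×s → (-3.62846,-0.44517) → (-3.63,-0.45)
v6: (1.5,5) → rotate → (-4.82971,-1.98088) → ×s → (-3.74303,-1.53518) → (-3.74,-1.54)

Cross-section at z=9.5: (3.87,0.14) (0.27,5.21) (-2.74,2.77) (-3.10,1.98) (-3.63,-0.45) (-3.74,-1.54)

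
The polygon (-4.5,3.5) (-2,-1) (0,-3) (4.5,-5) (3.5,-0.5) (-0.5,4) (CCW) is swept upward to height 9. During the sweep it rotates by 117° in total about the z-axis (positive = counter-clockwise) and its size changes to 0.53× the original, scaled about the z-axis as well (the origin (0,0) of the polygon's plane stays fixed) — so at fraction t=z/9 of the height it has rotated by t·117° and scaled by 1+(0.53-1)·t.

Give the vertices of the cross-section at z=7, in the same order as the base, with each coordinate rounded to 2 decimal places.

t = z/height = 7/9 = 0.777778
s = 1 + (scale-1)·z/height = 1 + (0.53-1)·7/9 = 0.634444
θ = twist·z/height = 117°·7/9 = 91.0000° = 1.588250 rad
cos θ = -0.017452, sin θ = 0.999848 (intermediates below are computed at full precision and shown rounded to 5 d.p.)
v1: (-4.5,3.5) → rotate → (-3.42093,-4.56040) → ×s → (-2.17039,-2.89332) → (-2.17,-2.89)
v2: (-2,-1) → rotate → (1.03475,-1.98224) → ×s → (0.65649,-1.25762) → (0.66,-1.26)
v3: (0,-3) → rotate → (2.99954,0.05236) → ×s → (1.90304,0.03322) → (1.90,0.03)
v4: (4.5,-5) → rotate → (4.92070,4.58658) → ×s → (3.12191,2.90993) → (3.12,2.91)
v5: (3.5,-0.5) → rotate → (0.43884,3.50819) → ×s → (0.27842,2.22575) → (0.28,2.23)
v6: (-0.5,4) → rotate → (-3.99066,-0.56973) → ×s → (-2.53185,-0.36146) → (-2.53,-0.36)

Cross-section at z=7: (-2.17,-2.89) (0.66,-1.26) (1.90,0.03) (3.12,2.91) (0.28,2.23) (-2.53,-0.36)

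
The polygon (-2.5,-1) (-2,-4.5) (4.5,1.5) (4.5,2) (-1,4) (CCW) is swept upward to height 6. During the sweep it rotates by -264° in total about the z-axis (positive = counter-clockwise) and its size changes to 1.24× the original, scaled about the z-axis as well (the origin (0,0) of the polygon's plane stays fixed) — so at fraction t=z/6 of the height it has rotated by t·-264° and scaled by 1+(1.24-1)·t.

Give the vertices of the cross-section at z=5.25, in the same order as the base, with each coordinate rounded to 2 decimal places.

Cross-section at z=5.25: (2.84,-1.59) (5.75,1.55) (-4.84,3.09) (-5.31,2.71) (-3.00,-3.99)

t = z/height = 5.25/6 = 0.875
s = 1 + (scale-1)·z/height = 1 + (1.24-1)·5.25/6 = 1.210000
θ = twist·z/height = -264°·5.25/6 = -231.0000° = -4.031711 rad
cos θ = -0.629320, sin θ = 0.777146 (intermediates below are computed at full precision and shown rounded to 5 d.p.)
v1: (-2.5,-1) → rotate → (2.35045,-1.31354) → ×s → (2.84404,-1.58939) → (2.84,-1.59)
v2: (-2,-4.5) → rotate → (4.75580,1.27765) → ×s → (5.75452,1.54596) → (5.75,1.55)
v3: (4.5,1.5) → rotate → (-3.99766,2.55318) → ×s → (-4.83717,3.08934) → (-4.84,3.09)
v4: (4.5,2) → rotate → (-4.38623,2.23852) → ×s → (-5.30734,2.70860) → (-5.31,2.71)
v5: (-1,4) → rotate → (-2.47926,-3.29443) → ×s → (-2.99991,-3.98626) → (-3.00,-3.99)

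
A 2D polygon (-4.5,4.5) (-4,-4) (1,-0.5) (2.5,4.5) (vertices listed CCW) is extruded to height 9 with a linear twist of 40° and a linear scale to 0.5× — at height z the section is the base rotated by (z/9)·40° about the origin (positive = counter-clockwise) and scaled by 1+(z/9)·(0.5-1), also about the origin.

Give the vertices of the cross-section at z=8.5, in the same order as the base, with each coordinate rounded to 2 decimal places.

Cross-section at z=8.5: (-3.33,0.42) (-0.38,-2.96) (0.58,0.11) (-0.41,2.69)

t = z/height = 8.5/9 = 0.944444
s = 1 + (scale-1)·z/height = 1 + (0.5-1)·8.5/9 = 0.527778
θ = twist·z/height = 40°·8.5/9 = 37.7778° = 0.659347 rad
cos θ = 0.790393, sin θ = 0.612601 (intermediates below are computed at full precision and shown rounded to 5 d.p.)
v1: (-4.5,4.5) → rotate → (-6.31347,0.80006) → ×s → (-3.33211,0.42226) → (-3.33,0.42)
v2: (-4,-4) → rotate → (-0.71117,-5.61197) → ×s → (-0.37534,-2.96187) → (-0.38,-2.96)
v3: (1,-0.5) → rotate → (1.09669,0.21740) → ×s → (0.57881,0.11474) → (0.58,0.11)
v4: (2.5,4.5) → rotate → (-0.78072,5.08827) → ×s → (-0.41205,2.68547) → (-0.41,2.69)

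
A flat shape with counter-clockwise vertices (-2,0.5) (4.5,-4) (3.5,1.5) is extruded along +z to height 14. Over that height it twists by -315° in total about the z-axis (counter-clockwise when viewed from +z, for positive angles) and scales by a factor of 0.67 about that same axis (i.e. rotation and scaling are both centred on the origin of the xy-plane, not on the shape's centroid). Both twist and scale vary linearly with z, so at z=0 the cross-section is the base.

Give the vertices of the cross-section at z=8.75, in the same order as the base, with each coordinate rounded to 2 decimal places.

Cross-section at z=8.75: (1.40,-0.84) (-2.50,4.08) (-3.00,-0.33)

t = z/height = 8.75/14 = 0.625
s = 1 + (scale-1)·z/height = 1 + (0.67-1)·8.75/14 = 0.793750
θ = twist·z/height = -315°·8.75/14 = -196.8750° = -3.436117 rad
cos θ = -0.956940, sin θ = 0.290285 (intermediates below are computed at full precision and shown rounded to 5 d.p.)
v1: (-2,0.5) → rotate → (1.76874,-1.05904) → ×s → (1.40394,-0.84061) → (1.40,-0.84)
v2: (4.5,-4) → rotate → (-3.14509,5.13404) → ×s → (-2.49642,4.07515) → (-2.50,4.08)
v3: (3.5,1.5) → rotate → (-3.78472,-0.41941) → ×s → (-3.00412,-0.33291) → (-3.00,-0.33)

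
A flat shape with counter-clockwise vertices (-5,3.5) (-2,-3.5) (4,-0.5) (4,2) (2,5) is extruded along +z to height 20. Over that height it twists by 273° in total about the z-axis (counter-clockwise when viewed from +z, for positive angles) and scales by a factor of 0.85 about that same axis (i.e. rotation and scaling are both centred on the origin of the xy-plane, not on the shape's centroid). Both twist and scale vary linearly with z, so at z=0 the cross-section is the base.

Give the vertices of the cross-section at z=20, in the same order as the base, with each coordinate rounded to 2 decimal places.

t = z/height = 20/20 = 1
s = 1 + (scale-1)·z/height = 1 + (0.85-1)·20/20 = 0.850000
θ = twist·z/height = 273°·20/20 = 273.0000° = 4.764749 rad
cos θ = 0.052336, sin θ = -0.998630 (intermediates below are computed at full precision and shown rounded to 5 d.p.)
v1: (-5,3.5) → rotate → (3.23352,5.17632) → ×s → (2.74850,4.39987) → (2.75,4.40)
v2: (-2,-3.5) → rotate → (-3.59988,1.81408) → ×s → (-3.05989,1.54197) → (-3.06,1.54)
v3: (4,-0.5) → rotate → (-0.28997,-4.02069) → ×s → (-0.24648,-3.41758) → (-0.25,-3.42)
v4: (4,2) → rotate → (2.20660,-3.88985) → ×s → (1.87561,-3.30637) → (1.88,-3.31)
v5: (2,5) → rotate → (5.09782,-1.73558) → ×s → (4.33315,-1.47524) → (4.33,-1.48)

Cross-section at z=20: (2.75,4.40) (-3.06,1.54) (-0.25,-3.42) (1.88,-3.31) (4.33,-1.48)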